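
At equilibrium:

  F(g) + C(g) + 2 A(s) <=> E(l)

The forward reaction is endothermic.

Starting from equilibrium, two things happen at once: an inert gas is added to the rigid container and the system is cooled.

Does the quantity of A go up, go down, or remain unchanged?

At constant volume, adding an inert gas leaves every reacting species' partial pressure unchanged, so Q is unchanged — no shift from this change.
The forward reaction is endothermic. Lowering T favours the exothermic direction — shift to the left.
The net shift is to the left. A is a reactant, so its amount increases.

increases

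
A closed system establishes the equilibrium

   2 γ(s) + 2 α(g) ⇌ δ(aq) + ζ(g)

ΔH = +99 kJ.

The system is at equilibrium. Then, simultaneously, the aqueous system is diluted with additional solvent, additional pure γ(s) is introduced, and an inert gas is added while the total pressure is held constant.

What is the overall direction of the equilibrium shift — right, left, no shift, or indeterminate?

Dilution lowers every aqueous concentration by the same factor. Δn_aq = 1 − 0 = +1, so the system shifts toward the side with more dissolved moles — to the right.
γ is a pure solid; its activity is 1 regardless of amount, so Q is unaffected — no shift from this change.
Adding inert gas at constant total pressure expands the volume and lowers every reacting partial pressure. With Δn_gas = 1 − 2 = -1, Q moves away from K toward the side with fewer gas moles, so the system shifts toward the side with more gas moles — to the left.
The individual effects push in opposite directions; without quantitative information the net direction cannot be determined.

cannot be determined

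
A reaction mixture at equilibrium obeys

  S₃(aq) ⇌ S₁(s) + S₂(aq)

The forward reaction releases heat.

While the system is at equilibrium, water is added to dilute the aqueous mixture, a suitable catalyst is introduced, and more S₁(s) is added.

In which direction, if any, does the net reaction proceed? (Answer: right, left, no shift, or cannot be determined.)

Dilution scales every aqueous concentration by the same factor. Δn_aq = 1 − 1 = 0, so Q is unchanged — no shift.
A catalyst speeds both forward and reverse rates equally; it changes neither Q nor K — no shift from this change.
S₁ is a pure solid; its activity is 1 regardless of amount, so Q is unaffected — no shift from this change.
None of the changes alters Q relative to K, so there is no net shift.

no shift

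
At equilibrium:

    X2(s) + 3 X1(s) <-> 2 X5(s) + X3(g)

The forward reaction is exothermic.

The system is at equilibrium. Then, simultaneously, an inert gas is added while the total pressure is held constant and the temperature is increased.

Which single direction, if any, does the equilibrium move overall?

Adding inert gas at constant total pressure expands the volume and lowers every reacting partial pressure. With Δn_gas = 1 − 0 = +1, Q moves away from K toward the side with fewer gas moles, so the system shifts toward the side with more gas moles — to the right.
The forward reaction is exothermic. Raising T favours the endothermic direction — shift to the left.
The individual effects push in opposite directions; without quantitative information the net direction cannot be determined.

cannot be determined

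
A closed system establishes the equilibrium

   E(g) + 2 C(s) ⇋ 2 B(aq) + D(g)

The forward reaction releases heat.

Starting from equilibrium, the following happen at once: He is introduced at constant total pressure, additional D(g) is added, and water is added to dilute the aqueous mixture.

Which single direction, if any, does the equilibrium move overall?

cannot be determined

Adding inert gas at constant total pressure expands the volume, scaling every reacting partial pressure by the same factor. Δn_gas = 1 − 1 = 0, so Q is unchanged — no shift.
Adding D (g), a product, drives the reaction to the left.
Dilution lowers every aqueous concentration by the same factor. Δn_aq = 2 − 0 = +2, so the system shifts toward the side with more dissolved moles — to the right.
The individual effects push in opposite directions; without quantitative information the net direction cannot be determined.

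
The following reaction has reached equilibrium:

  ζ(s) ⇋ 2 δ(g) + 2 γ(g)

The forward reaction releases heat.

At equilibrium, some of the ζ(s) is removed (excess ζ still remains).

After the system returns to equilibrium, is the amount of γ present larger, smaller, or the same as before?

unchanged

ζ is a pure solid; its activity is 1 regardless of amount, so Q is unaffected — no shift from this change.
No net shift occurs, so the amount of γ is unchanged.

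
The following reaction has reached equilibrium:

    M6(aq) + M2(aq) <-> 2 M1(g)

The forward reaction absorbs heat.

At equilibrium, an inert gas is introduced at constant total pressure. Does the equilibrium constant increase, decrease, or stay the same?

unchanged

The equilibrium constant depends only on temperature. This perturbation may move the position of equilibrium, but since T is unchanged, K itself is unchanged.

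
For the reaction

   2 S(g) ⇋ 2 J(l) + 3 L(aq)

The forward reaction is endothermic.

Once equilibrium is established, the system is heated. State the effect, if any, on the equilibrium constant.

increases

K depends on temperature via the van 't Hoff relation. The forward reaction is endothermic, so raising T increases K.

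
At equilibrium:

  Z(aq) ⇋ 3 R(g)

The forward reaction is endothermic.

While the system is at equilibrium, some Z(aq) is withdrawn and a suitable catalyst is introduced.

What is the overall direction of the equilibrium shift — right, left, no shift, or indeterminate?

Removing Z (aq), a reactant, drives the reaction to the left.
A catalyst speeds both forward and reverse rates equally; it changes neither Q nor K — no shift from this change.
Only the nonzero effect(s) matter; the net shift is to the left.

left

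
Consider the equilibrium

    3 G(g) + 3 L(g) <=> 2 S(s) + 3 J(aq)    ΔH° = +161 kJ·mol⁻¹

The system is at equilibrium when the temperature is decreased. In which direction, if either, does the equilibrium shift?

left

The forward reaction is endothermic. Lowering T favours the exothermic direction — shift to the left.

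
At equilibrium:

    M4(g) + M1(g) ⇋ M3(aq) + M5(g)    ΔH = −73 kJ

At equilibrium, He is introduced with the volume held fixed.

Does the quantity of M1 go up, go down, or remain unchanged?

unchanged

At constant volume, adding an inert gas leaves every reacting species' partial pressure unchanged, so Q is unchanged — no shift from this change.
No net shift occurs, so the amount of M1 is unchanged.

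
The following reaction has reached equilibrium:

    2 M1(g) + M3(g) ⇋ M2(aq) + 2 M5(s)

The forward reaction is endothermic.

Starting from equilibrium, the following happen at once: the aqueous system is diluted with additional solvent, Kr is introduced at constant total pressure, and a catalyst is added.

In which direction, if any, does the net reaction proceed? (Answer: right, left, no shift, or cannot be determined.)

Dilution lowers every aqueous concentration by the same factor. Δn_aq = 1 − 0 = +1, so the system shifts toward the side with more dissolved moles — to the right.
Adding inert gas at constant total pressure expands the volume and lowers every reacting partial pressure. With Δn_gas = 0 − 3 = -3, Q moves away from K toward the side with fewer gas moles, so the system shifts toward the side with more gas moles — to the left.
A catalyst speeds both forward and reverse rates equally; it changes neither Q nor K — no shift from this change.
The individual effects push in opposite directions; without quantitative information the net direction cannot be determined.

cannot be determined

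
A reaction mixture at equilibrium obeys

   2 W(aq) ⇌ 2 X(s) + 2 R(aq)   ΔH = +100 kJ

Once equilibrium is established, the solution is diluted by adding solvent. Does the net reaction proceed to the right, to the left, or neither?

Dilution scales every aqueous concentration by the same factor. Δn_aq = 2 − 2 = 0, so Q is unchanged — no shift.

no shift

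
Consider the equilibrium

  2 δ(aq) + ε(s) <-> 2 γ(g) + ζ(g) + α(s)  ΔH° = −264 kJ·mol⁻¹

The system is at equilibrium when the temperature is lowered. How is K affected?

K depends on temperature via the van 't Hoff relation. The forward reaction is exothermic, so lowering T increases K.

increases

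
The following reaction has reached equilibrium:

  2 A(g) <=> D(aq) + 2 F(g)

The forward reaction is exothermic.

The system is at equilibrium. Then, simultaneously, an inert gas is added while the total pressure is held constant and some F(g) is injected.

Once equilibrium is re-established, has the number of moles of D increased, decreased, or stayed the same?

decreases

Adding inert gas at constant total pressure expands the volume, scaling every reacting partial pressure by the same factor. Δn_gas = 2 − 2 = 0, so Q is unchanged — no shift.
Adding F (g), a product, drives the reaction to the left.
The net shift is to the left. D is a product, so its amount decreases.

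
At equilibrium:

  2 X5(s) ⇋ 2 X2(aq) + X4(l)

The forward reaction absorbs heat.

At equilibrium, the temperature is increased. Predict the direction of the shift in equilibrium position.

right

The forward reaction is endothermic. Raising T favours the endothermic direction — shift to the right.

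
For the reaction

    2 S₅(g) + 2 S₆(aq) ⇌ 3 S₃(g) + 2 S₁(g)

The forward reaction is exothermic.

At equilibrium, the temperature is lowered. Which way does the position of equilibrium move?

right

The forward reaction is exothermic. Lowering T favours the exothermic direction — shift to the right.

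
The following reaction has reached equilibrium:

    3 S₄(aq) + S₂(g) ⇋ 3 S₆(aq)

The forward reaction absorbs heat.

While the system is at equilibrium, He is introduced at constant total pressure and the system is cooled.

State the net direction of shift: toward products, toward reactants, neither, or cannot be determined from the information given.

left

Adding inert gas at constant total pressure expands the volume and lowers every reacting partial pressure. With Δn_gas = 0 − 1 = -1, Q moves away from K toward the side with fewer gas moles, so the system shifts toward the side with more gas moles — to the left.
The forward reaction is endothermic. Lowering T favours the exothermic direction — shift to the left.
All effects act in the same direction — net shift to the left.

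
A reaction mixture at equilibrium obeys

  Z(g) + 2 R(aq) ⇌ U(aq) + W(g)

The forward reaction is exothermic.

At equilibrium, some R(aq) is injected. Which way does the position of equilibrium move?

Adding R (aq), a reactant, drives the reaction to the right.

right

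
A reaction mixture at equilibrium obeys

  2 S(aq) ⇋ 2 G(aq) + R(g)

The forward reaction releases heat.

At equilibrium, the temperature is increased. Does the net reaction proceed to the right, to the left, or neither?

left

The forward reaction is exothermic. Raising T favours the endothermic direction — shift to the left.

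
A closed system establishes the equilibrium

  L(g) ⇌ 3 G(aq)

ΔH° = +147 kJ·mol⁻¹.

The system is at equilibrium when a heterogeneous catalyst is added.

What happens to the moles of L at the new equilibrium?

A catalyst speeds both forward and reverse rates equally; it changes neither Q nor K — no shift from this change.
No net shift occurs, so the amount of L is unchanged.

unchanged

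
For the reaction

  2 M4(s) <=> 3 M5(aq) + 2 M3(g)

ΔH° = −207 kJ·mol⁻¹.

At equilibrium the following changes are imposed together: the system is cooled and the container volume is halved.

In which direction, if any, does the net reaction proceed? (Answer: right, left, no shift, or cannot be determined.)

The forward reaction is exothermic. Lowering T favours the exothermic direction — shift to the right.
Gas moles: reactants 0, products 2 (Δn_gas = +2). Compression shifts the system toward the side with fewer moles of gas — to the left.
The individual effects push in opposite directions; without quantitative information the net direction cannot be determined.

cannot be determined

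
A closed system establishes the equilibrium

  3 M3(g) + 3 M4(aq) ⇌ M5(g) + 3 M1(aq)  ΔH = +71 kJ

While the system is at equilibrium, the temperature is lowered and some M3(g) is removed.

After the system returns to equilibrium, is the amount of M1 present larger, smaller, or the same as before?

decreases

The forward reaction is endothermic. Lowering T favours the exothermic direction — shift to the left.
Removing M3 (g), a reactant, drives the reaction to the left.
The net shift is to the left. M1 is a product, so its amount decreases.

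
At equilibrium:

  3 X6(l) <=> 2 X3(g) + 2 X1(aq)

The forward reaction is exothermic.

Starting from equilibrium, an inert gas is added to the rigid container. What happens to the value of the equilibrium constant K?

unchanged

The equilibrium constant depends only on temperature. This perturbation changes neither the position of equilibrium nor K.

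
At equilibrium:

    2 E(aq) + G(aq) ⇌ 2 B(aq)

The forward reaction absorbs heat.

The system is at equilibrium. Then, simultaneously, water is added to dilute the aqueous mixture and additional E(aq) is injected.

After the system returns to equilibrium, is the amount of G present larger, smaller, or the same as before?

cannot be determined

Dilution lowers every aqueous concentration by the same factor. Δn_aq = 2 − 3 = -1, so the system shifts toward the side with more dissolved moles — to the left.
Adding E (aq), a reactant, drives the reaction to the right.
The two effects oppose each other, so the net shift — and hence the change in G — cannot be determined from the given information.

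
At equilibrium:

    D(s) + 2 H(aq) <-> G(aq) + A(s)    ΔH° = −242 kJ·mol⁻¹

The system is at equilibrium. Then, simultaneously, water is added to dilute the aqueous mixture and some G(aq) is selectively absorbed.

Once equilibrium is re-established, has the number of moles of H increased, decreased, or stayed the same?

Dilution lowers every aqueous concentration by the same factor. Δn_aq = 1 − 2 = -1, so the system shifts toward the side with more dissolved moles — to the left.
Removing G (aq), a product, drives the reaction to the right.
The two effects oppose each other, so the net shift — and hence the change in H — cannot be determined from the given information.

cannot be determined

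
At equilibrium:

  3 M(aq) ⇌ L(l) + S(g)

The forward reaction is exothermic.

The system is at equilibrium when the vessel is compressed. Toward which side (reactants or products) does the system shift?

left

Gas moles: reactants 0, products 1 (Δn_gas = +1). Compression shifts the system toward the side with fewer moles of gas — to the left.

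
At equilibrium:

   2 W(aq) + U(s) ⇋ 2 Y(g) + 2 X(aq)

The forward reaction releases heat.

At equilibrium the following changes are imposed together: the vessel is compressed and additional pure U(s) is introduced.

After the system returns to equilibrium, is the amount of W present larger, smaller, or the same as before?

Gas moles: reactants 0, products 2 (Δn_gas = +2). Compression shifts the system toward the side with fewer moles of gas — to the left.
U is a pure solid; its activity is 1 regardless of amount, so Q is unaffected — no shift from this change.
The net shift is to the left. W is a reactant, so its amount increases.

increases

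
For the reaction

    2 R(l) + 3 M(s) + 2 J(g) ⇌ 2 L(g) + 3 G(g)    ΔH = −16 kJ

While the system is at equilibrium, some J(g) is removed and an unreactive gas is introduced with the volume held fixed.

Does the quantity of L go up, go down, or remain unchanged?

Removing J (g), a reactant, drives the reaction to the left.
At constant volume, adding an inert gas leaves every reacting species' partial pressure unchanged, so Q is unchanged — no shift from this change.
The net shift is to the left. L is a product, so its amount decreases.

decreases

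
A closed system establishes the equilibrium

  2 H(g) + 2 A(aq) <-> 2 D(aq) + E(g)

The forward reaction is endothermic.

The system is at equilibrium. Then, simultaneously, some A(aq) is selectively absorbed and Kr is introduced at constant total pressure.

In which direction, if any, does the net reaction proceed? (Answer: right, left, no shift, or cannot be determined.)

left

Removing A (aq), a reactant, drives the reaction to the left.
Adding inert gas at constant total pressure expands the volume and lowers every reacting partial pressure. With Δn_gas = 1 − 2 = -1, Q moves away from K toward the side with fewer gas moles, so the system shifts toward the side with more gas moles — to the left.
All effects act in the same direction — net shift to the left.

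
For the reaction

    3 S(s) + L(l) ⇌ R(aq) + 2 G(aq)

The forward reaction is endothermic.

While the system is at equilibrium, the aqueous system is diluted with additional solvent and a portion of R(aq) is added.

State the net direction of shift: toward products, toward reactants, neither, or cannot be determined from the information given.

cannot be determined

Dilution lowers every aqueous concentration by the same factor. Δn_aq = 3 − 0 = +3, so the system shifts toward the side with more dissolved moles — to the right.
Adding R (aq), a product, drives the reaction to the left.
The individual effects push in opposite directions; without quantitative information the net direction cannot be determined.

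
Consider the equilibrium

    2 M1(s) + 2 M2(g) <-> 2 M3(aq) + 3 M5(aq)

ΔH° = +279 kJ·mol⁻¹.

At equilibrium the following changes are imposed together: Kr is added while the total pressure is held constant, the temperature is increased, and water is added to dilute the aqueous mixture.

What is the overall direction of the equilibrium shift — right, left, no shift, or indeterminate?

cannot be determined

Adding inert gas at constant total pressure expands the volume and lowers every reacting partial pressure. With Δn_gas = 0 − 2 = -2, Q moves away from K toward the side with fewer gas moles, so the system shifts toward the side with more gas moles — to the left.
The forward reaction is endothermic. Raising T favours the endothermic direction — shift to the right.
Dilution lowers every aqueous concentration by the same factor. Δn_aq = 5 − 0 = +5, so the system shifts toward the side with more dissolved moles — to the right.
The individual effects push in opposite directions; without quantitative information the net direction cannot be determined.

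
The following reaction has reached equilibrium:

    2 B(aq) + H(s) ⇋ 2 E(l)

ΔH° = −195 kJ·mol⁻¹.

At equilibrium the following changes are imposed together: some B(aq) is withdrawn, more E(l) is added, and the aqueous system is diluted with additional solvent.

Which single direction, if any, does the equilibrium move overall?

Removing B (aq), a reactant, drives the reaction to the left.
E is a pure liquid; its activity is 1 regardless of amount, so Q is unaffected — no shift from this change.
Dilution lowers every aqueous concentration by the same factor. Δn_aq = 0 − 2 = -2, so the system shifts toward the side with more dissolved moles — to the left.
Only the nonzero effect(s) matter; the net shift is to the left.

left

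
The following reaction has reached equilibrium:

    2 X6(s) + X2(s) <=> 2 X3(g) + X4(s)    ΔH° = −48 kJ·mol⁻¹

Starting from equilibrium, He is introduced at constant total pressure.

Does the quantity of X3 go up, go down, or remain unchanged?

Adding inert gas at constant total pressure expands the volume and lowers every reacting partial pressure. With Δn_gas = 2 − 0 = +2, Q moves away from K toward the side with fewer gas moles, so the system shifts toward the side with more gas moles — to the right.
The net shift is to the right. X3 is a product, so its amount increases.

increases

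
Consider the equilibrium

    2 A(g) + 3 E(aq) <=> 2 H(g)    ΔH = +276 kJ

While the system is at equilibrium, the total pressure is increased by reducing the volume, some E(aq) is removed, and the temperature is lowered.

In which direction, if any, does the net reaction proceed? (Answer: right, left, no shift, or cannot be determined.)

Gas moles: reactants 2, products 2. Δn_gas = 0, so a volume change leaves Q equal to K — no shift from this change.
Removing E (aq), a reactant, drives the reaction to the left.
The forward reaction is endothermic. Lowering T favours the exothermic direction — shift to the left.
Only the nonzero effect(s) matter; the net shift is to the left.

left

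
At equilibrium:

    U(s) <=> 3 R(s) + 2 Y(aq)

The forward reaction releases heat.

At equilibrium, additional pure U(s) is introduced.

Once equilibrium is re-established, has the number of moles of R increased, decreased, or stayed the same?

U is a pure solid; its activity is 1 regardless of amount, so Q is unaffected — no shift from this change.
No net shift occurs, so the amount of R is unchanged.

unchanged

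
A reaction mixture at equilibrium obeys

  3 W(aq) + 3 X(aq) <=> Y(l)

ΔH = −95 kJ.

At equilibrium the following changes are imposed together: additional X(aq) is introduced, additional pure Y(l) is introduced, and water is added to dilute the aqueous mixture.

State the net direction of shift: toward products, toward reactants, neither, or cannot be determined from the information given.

Adding X (aq), a reactant, drives the reaction to the right.
Y is a pure liquid; its activity is 1 regardless of amount, so Q is unaffected — no shift from this change.
Dilution lowers every aqueous concentration by the same factor. Δn_aq = 0 − 6 = -6, so the system shifts toward the side with more dissolved moles — to the left.
The individual effects push in opposite directions; without quantitative information the net direction cannot be determined.

cannot be determined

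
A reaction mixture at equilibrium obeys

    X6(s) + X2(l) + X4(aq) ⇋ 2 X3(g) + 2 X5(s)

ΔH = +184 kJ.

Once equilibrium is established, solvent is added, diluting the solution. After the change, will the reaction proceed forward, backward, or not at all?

Dilution lowers every aqueous concentration by the same factor. Δn_aq = 0 − 1 = -1, so the system shifts toward the side with more dissolved moles — to the left.

left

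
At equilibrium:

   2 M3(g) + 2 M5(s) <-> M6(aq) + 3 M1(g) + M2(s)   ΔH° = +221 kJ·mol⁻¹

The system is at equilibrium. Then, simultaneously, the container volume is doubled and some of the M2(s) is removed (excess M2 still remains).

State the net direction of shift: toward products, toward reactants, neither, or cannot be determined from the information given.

Gas moles: reactants 2, products 3 (Δn_gas = +1). Expansion shifts the system toward the side with more moles of gas — to the right.
M2 is a pure solid; its activity is 1 regardless of amount, so Q is unaffected — no shift from this change.
Only the nonzero effect(s) matter; the net shift is to the right.

right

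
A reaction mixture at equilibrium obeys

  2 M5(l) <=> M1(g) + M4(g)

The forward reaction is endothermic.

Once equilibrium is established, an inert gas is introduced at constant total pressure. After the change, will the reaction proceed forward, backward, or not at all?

right

Adding inert gas at constant total pressure expands the volume and lowers every reacting partial pressure. With Δn_gas = 2 − 0 = +2, Q moves away from K toward the side with fewer gas moles, so the system shifts toward the side with more gas moles — to the right.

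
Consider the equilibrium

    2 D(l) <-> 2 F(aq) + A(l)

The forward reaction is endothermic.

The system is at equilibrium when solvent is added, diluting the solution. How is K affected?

The equilibrium constant depends only on temperature. This perturbation may move the position of equilibrium, but since T is unchanged, K itself is unchanged.

unchanged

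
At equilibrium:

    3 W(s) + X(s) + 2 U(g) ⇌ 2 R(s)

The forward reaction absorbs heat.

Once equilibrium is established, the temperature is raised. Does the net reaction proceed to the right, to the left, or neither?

right

The forward reaction is endothermic. Raising T favours the endothermic direction — shift to the right.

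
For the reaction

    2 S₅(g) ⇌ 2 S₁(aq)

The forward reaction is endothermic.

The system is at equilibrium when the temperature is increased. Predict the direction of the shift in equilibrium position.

The forward reaction is endothermic. Raising T favours the endothermic direction — shift to the right.

right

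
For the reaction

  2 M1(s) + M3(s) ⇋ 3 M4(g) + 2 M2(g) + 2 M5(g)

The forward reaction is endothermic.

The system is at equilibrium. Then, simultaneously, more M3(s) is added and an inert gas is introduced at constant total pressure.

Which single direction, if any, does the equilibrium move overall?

right

M3 is a pure solid; its activity is 1 regardless of amount, so Q is unaffected — no shift from this change.
Adding inert gas at constant total pressure expands the volume and lowers every reacting partial pressure. With Δn_gas = 7 − 0 = +7, Q moves away from K toward the side with fewer gas moles, so the system shifts toward the side with more gas moles — to the right.
Only the nonzero effect(s) matter; the net shift is to the right.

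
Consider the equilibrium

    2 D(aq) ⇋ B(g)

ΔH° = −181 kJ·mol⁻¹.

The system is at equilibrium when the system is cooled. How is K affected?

K depends on temperature via the van 't Hoff relation. The forward reaction is exothermic, so lowering T increases K.

increases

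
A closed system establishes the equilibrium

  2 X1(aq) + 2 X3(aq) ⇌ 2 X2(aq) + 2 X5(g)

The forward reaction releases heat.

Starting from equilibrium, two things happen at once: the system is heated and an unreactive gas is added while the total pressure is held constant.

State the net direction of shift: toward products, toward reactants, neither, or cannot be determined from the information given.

cannot be determined

The forward reaction is exothermic. Raising T favours the endothermic direction — shift to the left.
Adding inert gas at constant total pressure expands the volume and lowers every reacting partial pressure. With Δn_gas = 2 − 0 = +2, Q moves away from K toward the side with fewer gas moles, so the system shifts toward the side with more gas moles — to the right.
The individual effects push in opposite directions; without quantitative information the net direction cannot be determined.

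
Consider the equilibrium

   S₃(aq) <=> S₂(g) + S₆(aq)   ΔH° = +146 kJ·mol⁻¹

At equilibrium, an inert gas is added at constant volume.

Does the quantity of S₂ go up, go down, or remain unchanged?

unchanged

At constant volume, adding an inert gas leaves every reacting species' partial pressure unchanged, so Q is unchanged — no shift from this change.
No net shift occurs, so the amount of S₂ is unchanged.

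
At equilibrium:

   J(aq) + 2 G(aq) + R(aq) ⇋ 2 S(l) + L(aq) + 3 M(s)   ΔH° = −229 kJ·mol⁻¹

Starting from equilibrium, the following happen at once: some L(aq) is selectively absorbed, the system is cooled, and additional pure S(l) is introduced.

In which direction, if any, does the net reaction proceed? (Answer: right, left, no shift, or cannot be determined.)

Removing L (aq), a product, drives the reaction to the right.
The forward reaction is exothermic. Lowering T favours the exothermic direction — shift to the right.
S is a pure liquid; its activity is 1 regardless of amount, so Q is unaffected — no shift from this change.
Only the nonzero effect(s) matter; the net shift is to the right.

right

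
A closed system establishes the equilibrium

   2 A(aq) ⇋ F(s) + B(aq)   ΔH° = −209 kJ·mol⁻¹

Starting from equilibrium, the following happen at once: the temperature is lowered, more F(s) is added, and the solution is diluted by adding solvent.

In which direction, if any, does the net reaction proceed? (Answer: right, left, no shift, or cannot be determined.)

cannot be determined

The forward reaction is exothermic. Lowering T favours the exothermic direction — shift to the right.
F is a pure solid; its activity is 1 regardless of amount, so Q is unaffected — no shift from this change.
Dilution lowers every aqueous concentration by the same factor. Δn_aq = 1 − 2 = -1, so the system shifts toward the side with more dissolved moles — to the left.
The individual effects push in opposite directions; without quantitative information the net direction cannot be determined.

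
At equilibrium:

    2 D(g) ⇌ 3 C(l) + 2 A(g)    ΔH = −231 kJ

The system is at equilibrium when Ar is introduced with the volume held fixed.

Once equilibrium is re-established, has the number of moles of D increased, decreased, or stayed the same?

At constant volume, adding an inert gas leaves every reacting species' partial pressure unchanged, so Q is unchanged — no shift from this change.
No net shift occurs, so the amount of D is unchanged.

unchanged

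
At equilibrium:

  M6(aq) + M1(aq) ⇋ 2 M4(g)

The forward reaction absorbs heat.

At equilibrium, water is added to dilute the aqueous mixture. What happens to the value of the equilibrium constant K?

unchanged

The equilibrium constant depends only on temperature. This perturbation may move the position of equilibrium, but since T is unchanged, K itself is unchanged.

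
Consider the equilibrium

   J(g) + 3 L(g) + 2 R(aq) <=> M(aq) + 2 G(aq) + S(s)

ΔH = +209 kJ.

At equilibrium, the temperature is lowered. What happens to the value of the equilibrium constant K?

K depends on temperature via the van 't Hoff relation. The forward reaction is endothermic, so lowering T decreases K.

decreases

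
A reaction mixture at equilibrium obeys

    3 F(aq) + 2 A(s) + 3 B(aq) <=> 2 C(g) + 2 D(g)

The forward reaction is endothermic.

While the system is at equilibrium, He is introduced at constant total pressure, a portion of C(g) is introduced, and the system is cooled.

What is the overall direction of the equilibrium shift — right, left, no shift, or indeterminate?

cannot be determined

Adding inert gas at constant total pressure expands the volume and lowers every reacting partial pressure. With Δn_gas = 4 − 0 = +4, Q moves away from K toward the side with fewer gas moles, so the system shifts toward the side with more gas moles — to the right.
Adding C (g), a product, drives the reaction to the left.
The forward reaction is endothermic. Lowering T favours the exothermic direction — shift to the left.
The individual effects push in opposite directions; without quantitative information the net direction cannot be determined.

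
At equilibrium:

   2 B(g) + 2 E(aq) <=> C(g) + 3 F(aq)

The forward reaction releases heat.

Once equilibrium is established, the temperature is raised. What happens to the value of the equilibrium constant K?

decreases

K depends on temperature via the van 't Hoff relation. The forward reaction is exothermic, so raising T decreases K.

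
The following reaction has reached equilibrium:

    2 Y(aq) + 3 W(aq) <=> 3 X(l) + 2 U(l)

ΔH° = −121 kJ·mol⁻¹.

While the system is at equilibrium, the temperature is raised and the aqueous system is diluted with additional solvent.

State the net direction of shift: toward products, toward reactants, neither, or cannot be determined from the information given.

The forward reaction is exothermic. Raising T favours the endothermic direction — shift to the left.
Dilution lowers every aqueous concentration by the same factor. Δn_aq = 0 − 5 = -5, so the system shifts toward the side with more dissolved moles — to the left.
All effects act in the same direction — net shift to the left.

left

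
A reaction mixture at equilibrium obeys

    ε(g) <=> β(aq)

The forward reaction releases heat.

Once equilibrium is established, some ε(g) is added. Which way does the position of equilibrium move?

right

Adding ε (g), a reactant, drives the reaction to the right.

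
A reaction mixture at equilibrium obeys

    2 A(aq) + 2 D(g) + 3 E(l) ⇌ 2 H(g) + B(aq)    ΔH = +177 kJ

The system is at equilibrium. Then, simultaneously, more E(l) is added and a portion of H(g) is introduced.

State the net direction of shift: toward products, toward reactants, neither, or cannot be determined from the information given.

left

E is a pure liquid; its activity is 1 regardless of amount, so Q is unaffected — no shift from this change.
Adding H (g), a product, drives the reaction to the left.
Only the nonzero effect(s) matter; the net shift is to the left.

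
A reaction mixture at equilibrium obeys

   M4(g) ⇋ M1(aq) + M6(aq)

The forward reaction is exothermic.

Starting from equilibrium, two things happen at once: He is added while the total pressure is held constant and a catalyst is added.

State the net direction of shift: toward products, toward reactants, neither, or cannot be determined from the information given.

Adding inert gas at constant total pressure expands the volume and lowers every reacting partial pressure. With Δn_gas = 0 − 1 = -1, Q moves away from K toward the side with fewer gas moles, so the system shifts toward the side with more gas moles — to the left.
A catalyst speeds both forward and reverse rates equally; it changes neither Q nor K — no shift from this change.
Only the nonzero effect(s) matter; the net shift is to the left.

left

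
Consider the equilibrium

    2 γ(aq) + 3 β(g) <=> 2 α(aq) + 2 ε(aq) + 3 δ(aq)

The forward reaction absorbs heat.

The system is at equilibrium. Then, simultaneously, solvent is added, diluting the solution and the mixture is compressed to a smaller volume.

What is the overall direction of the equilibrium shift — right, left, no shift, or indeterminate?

right

Dilution lowers every aqueous concentration by the same factor. Δn_aq = 7 − 2 = +5, so the system shifts toward the side with more dissolved moles — to the right.
Gas moles: reactants 3, products 0 (Δn_gas = -3). Compression shifts the system toward the side with fewer moles of gas — to the right.
All effects act in the same direction — net shift to the right.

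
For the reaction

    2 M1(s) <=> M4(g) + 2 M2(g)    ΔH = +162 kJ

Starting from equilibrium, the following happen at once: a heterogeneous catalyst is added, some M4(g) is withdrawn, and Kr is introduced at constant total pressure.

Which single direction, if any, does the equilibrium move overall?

right

A catalyst speeds both forward and reverse rates equally; it changes neither Q nor K — no shift from this change.
Removing M4 (g), a product, drives the reaction to the right.
Adding inert gas at constant total pressure expands the volume and lowers every reacting partial pressure. With Δn_gas = 3 − 0 = +3, Q moves away from K toward the side with fewer gas moles, so the system shifts toward the side with more gas moles — to the right.
Only the nonzero effect(s) matter; the net shift is to the right.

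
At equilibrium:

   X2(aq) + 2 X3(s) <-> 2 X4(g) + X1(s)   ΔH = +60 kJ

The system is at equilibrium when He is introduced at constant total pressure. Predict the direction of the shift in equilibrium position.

Adding inert gas at constant total pressure expands the volume and lowers every reacting partial pressure. With Δn_gas = 2 − 0 = +2, Q moves away from K toward the side with fewer gas moles, so the system shifts toward the side with more gas moles — to the right.

right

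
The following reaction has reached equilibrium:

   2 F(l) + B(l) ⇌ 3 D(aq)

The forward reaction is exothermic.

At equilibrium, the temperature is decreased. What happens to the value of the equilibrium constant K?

K depends on temperature via the van 't Hoff relation. The forward reaction is exothermic, so lowering T increases K.

increases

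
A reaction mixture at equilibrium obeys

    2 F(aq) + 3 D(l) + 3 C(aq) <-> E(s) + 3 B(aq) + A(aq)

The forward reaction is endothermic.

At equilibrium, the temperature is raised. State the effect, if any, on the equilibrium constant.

K depends on temperature via the van 't Hoff relation. The forward reaction is endothermic, so raising T increases K.

increases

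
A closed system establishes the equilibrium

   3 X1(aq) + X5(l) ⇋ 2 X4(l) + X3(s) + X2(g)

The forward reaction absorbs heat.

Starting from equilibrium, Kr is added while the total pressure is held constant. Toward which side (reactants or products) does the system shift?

Adding inert gas at constant total pressure expands the volume and lowers every reacting partial pressure. With Δn_gas = 1 − 0 = +1, Q moves away from K toward the side with fewer gas moles, so the system shifts toward the side with more gas moles — to the right.

right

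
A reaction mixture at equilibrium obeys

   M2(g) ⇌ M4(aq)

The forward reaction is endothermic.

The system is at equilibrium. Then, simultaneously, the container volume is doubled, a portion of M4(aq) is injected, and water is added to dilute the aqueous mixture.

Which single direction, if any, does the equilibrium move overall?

Gas moles: reactants 1, products 0 (Δn_gas = -1). Expansion shifts the system toward the side with more moles of gas — to the left.
Adding M4 (aq), a product, drives the reaction to the left.
Dilution lowers every aqueous concentration by the same factor. Δn_aq = 1 − 0 = +1, so the system shifts toward the side with more dissolved moles — to the right.
The individual effects push in opposite directions; without quantitative information the net direction cannot be determined.

cannot be determined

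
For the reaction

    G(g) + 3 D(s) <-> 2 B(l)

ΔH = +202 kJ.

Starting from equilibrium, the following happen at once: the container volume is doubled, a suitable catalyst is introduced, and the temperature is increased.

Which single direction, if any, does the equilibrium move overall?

cannot be determined

Gas moles: reactants 1, products 0 (Δn_gas = -1). Expansion shifts the system toward the side with more moles of gas — to the left.
A catalyst speeds both forward and reverse rates equally; it changes neither Q nor K — no shift from this change.
The forward reaction is endothermic. Raising T favours the endothermic direction — shift to the right.
The individual effects push in opposite directions; without quantitative information the net direction cannot be determined.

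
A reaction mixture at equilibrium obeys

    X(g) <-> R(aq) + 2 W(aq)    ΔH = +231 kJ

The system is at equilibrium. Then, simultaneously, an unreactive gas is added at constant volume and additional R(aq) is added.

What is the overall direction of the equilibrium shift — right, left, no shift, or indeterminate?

left

At constant volume, adding an inert gas leaves every reacting species' partial pressure unchanged, so Q is unchanged — no shift from this change.
Adding R (aq), a product, drives the reaction to the left.
Only the nonzero effect(s) matter; the net shift is to the left.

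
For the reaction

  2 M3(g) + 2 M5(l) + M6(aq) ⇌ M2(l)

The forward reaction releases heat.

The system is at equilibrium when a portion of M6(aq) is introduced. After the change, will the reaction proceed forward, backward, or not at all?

Adding M6 (aq), a reactant, drives the reaction to the right.

right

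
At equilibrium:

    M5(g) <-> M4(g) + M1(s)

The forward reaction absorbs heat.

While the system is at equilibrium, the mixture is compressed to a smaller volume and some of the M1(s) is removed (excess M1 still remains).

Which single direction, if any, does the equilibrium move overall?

no shift

Gas moles: reactants 1, products 1. Δn_gas = 0, so a volume change leaves Q equal to K — no shift from this change.
M1 is a pure solid; its activity is 1 regardless of amount, so Q is unaffected — no shift from this change.
None of the changes alters Q relative to K, so there is no net shift.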